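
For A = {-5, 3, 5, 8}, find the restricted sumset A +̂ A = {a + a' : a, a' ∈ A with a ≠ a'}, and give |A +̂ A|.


Restricted sumset: A +̂ A = {a + a' : a ∈ A, a' ∈ A, a ≠ a'}.
Equivalently, take A + A and drop any sum 2a that is achievable ONLY as a + a for a ∈ A (i.e. sums representable only with equal summands).
Enumerate pairs (a, a') with a < a' (symmetric, so each unordered pair gives one sum; this covers all a ≠ a'):
  -5 + 3 = -2
  -5 + 5 = 0
  -5 + 8 = 3
  3 + 5 = 8
  3 + 8 = 11
  5 + 8 = 13
Collected distinct sums: {-2, 0, 3, 8, 11, 13}
|A +̂ A| = 6
(Reference bound: |A +̂ A| ≥ 2|A| - 3 for |A| ≥ 2, with |A| = 4 giving ≥ 5.)

|A +̂ A| = 6


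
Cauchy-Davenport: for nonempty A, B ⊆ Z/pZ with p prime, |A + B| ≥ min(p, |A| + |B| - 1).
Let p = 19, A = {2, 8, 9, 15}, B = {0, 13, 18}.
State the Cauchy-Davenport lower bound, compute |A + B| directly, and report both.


Cauchy-Davenport: |A + B| ≥ min(p, |A| + |B| - 1) for A, B nonempty in Z/pZ.
|A| = 4, |B| = 3, p = 19.
CD lower bound = min(19, 4 + 3 - 1) = min(19, 6) = 6.
Compute A + B mod 19 directly:
a = 2: 2+0=2, 2+13=15, 2+18=1
a = 8: 8+0=8, 8+13=2, 8+18=7
a = 9: 9+0=9, 9+13=3, 9+18=8
a = 15: 15+0=15, 15+13=9, 15+18=14
A + B = {1, 2, 3, 7, 8, 9, 14, 15}, so |A + B| = 8.
Verify: 8 ≥ 6? Yes ✓.

CD lower bound = 6, actual |A + B| = 8.


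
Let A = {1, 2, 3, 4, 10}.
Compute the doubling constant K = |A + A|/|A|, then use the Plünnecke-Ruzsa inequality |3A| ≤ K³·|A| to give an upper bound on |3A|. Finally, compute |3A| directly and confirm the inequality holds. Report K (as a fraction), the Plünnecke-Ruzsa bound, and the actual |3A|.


|A| = 5.
Step 1: Compute A + A by enumerating all 25 pairs.
A + A = {2, 3, 4, 5, 6, 7, 8, 11, 12, 13, 14, 20}, so |A + A| = 12.
Step 2: Doubling constant K = |A + A|/|A| = 12/5 = 12/5 ≈ 2.4000.
Step 3: Plünnecke-Ruzsa gives |3A| ≤ K³·|A| = (2.4000)³ · 5 ≈ 69.1200.
Step 4: Compute 3A = A + A + A directly by enumerating all triples (a,b,c) ∈ A³; |3A| = 21.
Step 5: Check 21 ≤ 69.1200? Yes ✓.

K = 12/5, Plünnecke-Ruzsa bound K³|A| ≈ 69.1200, |3A| = 21, inequality holds.


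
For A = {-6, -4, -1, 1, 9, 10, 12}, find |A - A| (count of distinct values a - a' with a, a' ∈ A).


A - A = {a - a' : a, a' ∈ A}; |A| = 7.
Bounds: 2|A|-1 ≤ |A - A| ≤ |A|² - |A| + 1, i.e. 13 ≤ |A - A| ≤ 43.
Note: 0 ∈ A - A always (from a - a). The set is symmetric: if d ∈ A - A then -d ∈ A - A.
Enumerate nonzero differences d = a - a' with a > a' (then include -d):
Positive differences: {1, 2, 3, 5, 7, 8, 9, 10, 11, 13, 14, 15, 16, 18}
Full difference set: {0} ∪ (positive diffs) ∪ (negative diffs).
|A - A| = 1 + 2·14 = 29 (matches direct enumeration: 29).

|A - A| = 29


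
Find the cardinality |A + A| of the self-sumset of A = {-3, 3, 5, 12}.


A + A = {a + a' : a, a' ∈ A}; |A| = 4.
General bounds: 2|A| - 1 ≤ |A + A| ≤ |A|(|A|+1)/2, i.e. 7 ≤ |A + A| ≤ 10.
Lower bound 2|A|-1 is attained iff A is an arithmetic progression.
Enumerate sums a + a' for a ≤ a' (symmetric, so this suffices):
a = -3: -3+-3=-6, -3+3=0, -3+5=2, -3+12=9
a = 3: 3+3=6, 3+5=8, 3+12=15
a = 5: 5+5=10, 5+12=17
a = 12: 12+12=24
Distinct sums: {-6, 0, 2, 6, 8, 9, 10, 15, 17, 24}
|A + A| = 10

|A + A| = 10


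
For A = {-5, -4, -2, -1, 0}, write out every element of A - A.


A - A = {a - a' : a, a' ∈ A}.
Compute a - a' for each ordered pair (a, a'):
a = -5: -5--5=0, -5--4=-1, -5--2=-3, -5--1=-4, -5-0=-5
a = -4: -4--5=1, -4--4=0, -4--2=-2, -4--1=-3, -4-0=-4
a = -2: -2--5=3, -2--4=2, -2--2=0, -2--1=-1, -2-0=-2
a = -1: -1--5=4, -1--4=3, -1--2=1, -1--1=0, -1-0=-1
a = 0: 0--5=5, 0--4=4, 0--2=2, 0--1=1, 0-0=0
Collecting distinct values (and noting 0 appears from a-a):
A - A = {-5, -4, -3, -2, -1, 0, 1, 2, 3, 4, 5}
|A - A| = 11

A - A = {-5, -4, -3, -2, -1, 0, 1, 2, 3, 4, 5}


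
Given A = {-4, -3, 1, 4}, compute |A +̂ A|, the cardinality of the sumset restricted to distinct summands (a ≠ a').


Restricted sumset: A +̂ A = {a + a' : a ∈ A, a' ∈ A, a ≠ a'}.
Equivalently, take A + A and drop any sum 2a that is achievable ONLY as a + a for a ∈ A (i.e. sums representable only with equal summands).
Enumerate pairs (a, a') with a < a' (symmetric, so each unordered pair gives one sum; this covers all a ≠ a'):
  -4 + -3 = -7
  -4 + 1 = -3
  -4 + 4 = 0
  -3 + 1 = -2
  -3 + 4 = 1
  1 + 4 = 5
Collected distinct sums: {-7, -3, -2, 0, 1, 5}
|A +̂ A| = 6
(Reference bound: |A +̂ A| ≥ 2|A| - 3 for |A| ≥ 2, with |A| = 4 giving ≥ 5.)

|A +̂ A| = 6


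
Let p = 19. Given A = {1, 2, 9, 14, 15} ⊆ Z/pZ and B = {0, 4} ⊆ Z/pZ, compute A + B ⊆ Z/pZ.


Work in Z/19Z: reduce every sum a + b modulo 19.
Enumerate all 10 pairs:
a = 1: 1+0=1, 1+4=5
a = 2: 2+0=2, 2+4=6
a = 9: 9+0=9, 9+4=13
a = 14: 14+0=14, 14+4=18
a = 15: 15+0=15, 15+4=0
Distinct residues collected: {0, 1, 2, 5, 6, 9, 13, 14, 15, 18}
|A + B| = 10 (out of 19 total residues).

A + B = {0, 1, 2, 5, 6, 9, 13, 14, 15, 18}


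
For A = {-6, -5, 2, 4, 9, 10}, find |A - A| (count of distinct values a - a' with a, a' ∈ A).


A - A = {a - a' : a, a' ∈ A}; |A| = 6.
Bounds: 2|A|-1 ≤ |A - A| ≤ |A|² - |A| + 1, i.e. 11 ≤ |A - A| ≤ 31.
Note: 0 ∈ A - A always (from a - a). The set is symmetric: if d ∈ A - A then -d ∈ A - A.
Enumerate nonzero differences d = a - a' with a > a' (then include -d):
Positive differences: {1, 2, 5, 6, 7, 8, 9, 10, 14, 15, 16}
Full difference set: {0} ∪ (positive diffs) ∪ (negative diffs).
|A - A| = 1 + 2·11 = 23 (matches direct enumeration: 23).

|A - A| = 23


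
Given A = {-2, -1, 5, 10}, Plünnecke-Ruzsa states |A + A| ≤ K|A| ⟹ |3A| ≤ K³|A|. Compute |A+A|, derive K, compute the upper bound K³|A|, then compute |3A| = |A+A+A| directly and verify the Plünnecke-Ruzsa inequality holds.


|A| = 4.
Step 1: Compute A + A by enumerating all 16 pairs.
A + A = {-4, -3, -2, 3, 4, 8, 9, 10, 15, 20}, so |A + A| = 10.
Step 2: Doubling constant K = |A + A|/|A| = 10/4 = 10/4 ≈ 2.5000.
Step 3: Plünnecke-Ruzsa gives |3A| ≤ K³·|A| = (2.5000)³ · 4 ≈ 62.5000.
Step 4: Compute 3A = A + A + A directly by enumerating all triples (a,b,c) ∈ A³; |3A| = 19.
Step 5: Check 19 ≤ 62.5000? Yes ✓.

K = 10/4, Plünnecke-Ruzsa bound K³|A| ≈ 62.5000, |3A| = 19, inequality holds.


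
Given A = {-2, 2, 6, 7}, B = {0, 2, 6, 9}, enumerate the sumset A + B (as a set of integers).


A + B = {a + b : a ∈ A, b ∈ B}.
Enumerate all |A|·|B| = 4·4 = 16 pairs (a, b) and collect distinct sums.
a = -2: -2+0=-2, -2+2=0, -2+6=4, -2+9=7
a = 2: 2+0=2, 2+2=4, 2+6=8, 2+9=11
a = 6: 6+0=6, 6+2=8, 6+6=12, 6+9=15
a = 7: 7+0=7, 7+2=9, 7+6=13, 7+9=16
Collecting distinct sums: A + B = {-2, 0, 2, 4, 6, 7, 8, 9, 11, 12, 13, 15, 16}
|A + B| = 13

A + B = {-2, 0, 2, 4, 6, 7, 8, 9, 11, 12, 13, 15, 16}


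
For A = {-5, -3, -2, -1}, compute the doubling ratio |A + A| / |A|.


|A| = 4.
Compute A + A by enumerating all 16 pairs.
A + A = {-10, -8, -7, -6, -5, -4, -3, -2}, so |A + A| = 8.
K = |A + A| / |A| = 8/4 = 2/1 ≈ 2.0000.
Reference: AP of size 4 gives K = 7/4 ≈ 1.7500; a fully generic set of size 4 gives K ≈ 2.5000.

|A| = 4, |A + A| = 8, K = 8/4 = 2/1.


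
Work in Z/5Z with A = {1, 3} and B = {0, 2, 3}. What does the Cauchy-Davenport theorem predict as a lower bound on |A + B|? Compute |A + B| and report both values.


Cauchy-Davenport: |A + B| ≥ min(p, |A| + |B| - 1) for A, B nonempty in Z/pZ.
|A| = 2, |B| = 3, p = 5.
CD lower bound = min(5, 2 + 3 - 1) = min(5, 4) = 4.
Compute A + B mod 5 directly:
a = 1: 1+0=1, 1+2=3, 1+3=4
a = 3: 3+0=3, 3+2=0, 3+3=1
A + B = {0, 1, 3, 4}, so |A + B| = 4.
Verify: 4 ≥ 4? Yes ✓.

CD lower bound = 4, actual |A + B| = 4.


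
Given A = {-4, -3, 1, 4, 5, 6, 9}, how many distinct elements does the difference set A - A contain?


A - A = {a - a' : a, a' ∈ A}; |A| = 7.
Bounds: 2|A|-1 ≤ |A - A| ≤ |A|² - |A| + 1, i.e. 13 ≤ |A - A| ≤ 43.
Note: 0 ∈ A - A always (from a - a). The set is symmetric: if d ∈ A - A then -d ∈ A - A.
Enumerate nonzero differences d = a - a' with a > a' (then include -d):
Positive differences: {1, 2, 3, 4, 5, 7, 8, 9, 10, 12, 13}
Full difference set: {0} ∪ (positive diffs) ∪ (negative diffs).
|A - A| = 1 + 2·11 = 23 (matches direct enumeration: 23).

|A - A| = 23


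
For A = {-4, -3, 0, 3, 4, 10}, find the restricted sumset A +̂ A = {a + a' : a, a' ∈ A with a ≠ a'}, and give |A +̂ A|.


Restricted sumset: A +̂ A = {a + a' : a ∈ A, a' ∈ A, a ≠ a'}.
Equivalently, take A + A and drop any sum 2a that is achievable ONLY as a + a for a ∈ A (i.e. sums representable only with equal summands).
Enumerate pairs (a, a') with a < a' (symmetric, so each unordered pair gives one sum; this covers all a ≠ a'):
  -4 + -3 = -7
  -4 + 0 = -4
  -4 + 3 = -1
  -4 + 4 = 0
  -4 + 10 = 6
  -3 + 0 = -3
  -3 + 3 = 0
  -3 + 4 = 1
  -3 + 10 = 7
  0 + 3 = 3
  0 + 4 = 4
  0 + 10 = 10
  3 + 4 = 7
  3 + 10 = 13
  4 + 10 = 14
Collected distinct sums: {-7, -4, -3, -1, 0, 1, 3, 4, 6, 7, 10, 13, 14}
|A +̂ A| = 13
(Reference bound: |A +̂ A| ≥ 2|A| - 3 for |A| ≥ 2, with |A| = 6 giving ≥ 9.)

|A +̂ A| = 13


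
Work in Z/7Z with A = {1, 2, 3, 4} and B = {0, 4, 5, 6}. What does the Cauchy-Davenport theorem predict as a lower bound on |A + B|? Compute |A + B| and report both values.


Cauchy-Davenport: |A + B| ≥ min(p, |A| + |B| - 1) for A, B nonempty in Z/pZ.
|A| = 4, |B| = 4, p = 7.
CD lower bound = min(7, 4 + 4 - 1) = min(7, 7) = 7.
Compute A + B mod 7 directly:
a = 1: 1+0=1, 1+4=5, 1+5=6, 1+6=0
a = 2: 2+0=2, 2+4=6, 2+5=0, 2+6=1
a = 3: 3+0=3, 3+4=0, 3+5=1, 3+6=2
a = 4: 4+0=4, 4+4=1, 4+5=2, 4+6=3
A + B = {0, 1, 2, 3, 4, 5, 6}, so |A + B| = 7.
Verify: 7 ≥ 7? Yes ✓.

CD lower bound = 7, actual |A + B| = 7.


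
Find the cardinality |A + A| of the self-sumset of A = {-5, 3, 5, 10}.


A + A = {a + a' : a, a' ∈ A}; |A| = 4.
General bounds: 2|A| - 1 ≤ |A + A| ≤ |A|(|A|+1)/2, i.e. 7 ≤ |A + A| ≤ 10.
Lower bound 2|A|-1 is attained iff A is an arithmetic progression.
Enumerate sums a + a' for a ≤ a' (symmetric, so this suffices):
a = -5: -5+-5=-10, -5+3=-2, -5+5=0, -5+10=5
a = 3: 3+3=6, 3+5=8, 3+10=13
a = 5: 5+5=10, 5+10=15
a = 10: 10+10=20
Distinct sums: {-10, -2, 0, 5, 6, 8, 10, 13, 15, 20}
|A + A| = 10

|A + A| = 10


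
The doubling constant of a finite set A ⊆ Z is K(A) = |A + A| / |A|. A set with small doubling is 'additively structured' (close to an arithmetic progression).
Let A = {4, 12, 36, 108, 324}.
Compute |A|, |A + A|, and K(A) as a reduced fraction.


|A| = 5.
Compute A + A by enumerating all 25 pairs.
A + A = {8, 16, 24, 40, 48, 72, 112, 120, 144, 216, 328, 336, 360, 432, 648}, so |A + A| = 15.
K = |A + A| / |A| = 15/5 = 3/1 ≈ 3.0000.
Reference: AP of size 5 gives K = 9/5 ≈ 1.8000; a fully generic set of size 5 gives K ≈ 3.0000.

|A| = 5, |A + A| = 15, K = 15/5 = 3/1.


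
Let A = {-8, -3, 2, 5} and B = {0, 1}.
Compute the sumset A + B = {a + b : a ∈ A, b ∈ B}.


A + B = {a + b : a ∈ A, b ∈ B}.
Enumerate all |A|·|B| = 4·2 = 8 pairs (a, b) and collect distinct sums.
a = -8: -8+0=-8, -8+1=-7
a = -3: -3+0=-3, -3+1=-2
a = 2: 2+0=2, 2+1=3
a = 5: 5+0=5, 5+1=6
Collecting distinct sums: A + B = {-8, -7, -3, -2, 2, 3, 5, 6}
|A + B| = 8

A + B = {-8, -7, -3, -2, 2, 3, 5, 6}


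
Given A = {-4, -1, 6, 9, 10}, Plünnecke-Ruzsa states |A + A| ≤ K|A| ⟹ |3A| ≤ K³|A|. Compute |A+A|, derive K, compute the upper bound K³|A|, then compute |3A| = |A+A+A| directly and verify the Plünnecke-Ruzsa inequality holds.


|A| = 5.
Step 1: Compute A + A by enumerating all 25 pairs.
A + A = {-8, -5, -2, 2, 5, 6, 8, 9, 12, 15, 16, 18, 19, 20}, so |A + A| = 14.
Step 2: Doubling constant K = |A + A|/|A| = 14/5 = 14/5 ≈ 2.8000.
Step 3: Plünnecke-Ruzsa gives |3A| ≤ K³·|A| = (2.8000)³ · 5 ≈ 109.7600.
Step 4: Compute 3A = A + A + A directly by enumerating all triples (a,b,c) ∈ A³; |3A| = 28.
Step 5: Check 28 ≤ 109.7600? Yes ✓.

K = 14/5, Plünnecke-Ruzsa bound K³|A| ≈ 109.7600, |3A| = 28, inequality holds.


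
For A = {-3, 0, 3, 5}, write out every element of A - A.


A - A = {a - a' : a, a' ∈ A}.
Compute a - a' for each ordered pair (a, a'):
a = -3: -3--3=0, -3-0=-3, -3-3=-6, -3-5=-8
a = 0: 0--3=3, 0-0=0, 0-3=-3, 0-5=-5
a = 3: 3--3=6, 3-0=3, 3-3=0, 3-5=-2
a = 5: 5--3=8, 5-0=5, 5-3=2, 5-5=0
Collecting distinct values (and noting 0 appears from a-a):
A - A = {-8, -6, -5, -3, -2, 0, 2, 3, 5, 6, 8}
|A - A| = 11

A - A = {-8, -6, -5, -3, -2, 0, 2, 3, 5, 6, 8}


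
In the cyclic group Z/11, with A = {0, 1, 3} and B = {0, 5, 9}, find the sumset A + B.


Work in Z/11Z: reduce every sum a + b modulo 11.
Enumerate all 9 pairs:
a = 0: 0+0=0, 0+5=5, 0+9=9
a = 1: 1+0=1, 1+5=6, 1+9=10
a = 3: 3+0=3, 3+5=8, 3+9=1
Distinct residues collected: {0, 1, 3, 5, 6, 8, 9, 10}
|A + B| = 8 (out of 11 total residues).

A + B = {0, 1, 3, 5, 6, 8, 9, 10}


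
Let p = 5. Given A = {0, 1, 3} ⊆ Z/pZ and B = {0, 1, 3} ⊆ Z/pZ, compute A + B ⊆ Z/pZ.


Work in Z/5Z: reduce every sum a + b modulo 5.
Enumerate all 9 pairs:
a = 0: 0+0=0, 0+1=1, 0+3=3
a = 1: 1+0=1, 1+1=2, 1+3=4
a = 3: 3+0=3, 3+1=4, 3+3=1
Distinct residues collected: {0, 1, 2, 3, 4}
|A + B| = 5 (out of 5 total residues).

A + B = {0, 1, 2, 3, 4}


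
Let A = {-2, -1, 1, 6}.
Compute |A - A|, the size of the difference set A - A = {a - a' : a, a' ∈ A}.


A - A = {a - a' : a, a' ∈ A}; |A| = 4.
Bounds: 2|A|-1 ≤ |A - A| ≤ |A|² - |A| + 1, i.e. 7 ≤ |A - A| ≤ 13.
Note: 0 ∈ A - A always (from a - a). The set is symmetric: if d ∈ A - A then -d ∈ A - A.
Enumerate nonzero differences d = a - a' with a > a' (then include -d):
Positive differences: {1, 2, 3, 5, 7, 8}
Full difference set: {0} ∪ (positive diffs) ∪ (negative diffs).
|A - A| = 1 + 2·6 = 13 (matches direct enumeration: 13).

|A - A| = 13


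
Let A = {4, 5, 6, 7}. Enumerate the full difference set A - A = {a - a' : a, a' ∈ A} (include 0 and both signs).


A - A = {a - a' : a, a' ∈ A}.
Compute a - a' for each ordered pair (a, a'):
a = 4: 4-4=0, 4-5=-1, 4-6=-2, 4-7=-3
a = 5: 5-4=1, 5-5=0, 5-6=-1, 5-7=-2
a = 6: 6-4=2, 6-5=1, 6-6=0, 6-7=-1
a = 7: 7-4=3, 7-5=2, 7-6=1, 7-7=0
Collecting distinct values (and noting 0 appears from a-a):
A - A = {-3, -2, -1, 0, 1, 2, 3}
|A - A| = 7

A - A = {-3, -2, -1, 0, 1, 2, 3}


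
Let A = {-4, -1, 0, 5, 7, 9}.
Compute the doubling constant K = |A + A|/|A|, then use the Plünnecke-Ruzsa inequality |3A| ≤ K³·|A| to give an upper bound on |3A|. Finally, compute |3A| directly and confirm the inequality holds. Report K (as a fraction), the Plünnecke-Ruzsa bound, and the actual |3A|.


|A| = 6.
Step 1: Compute A + A by enumerating all 36 pairs.
A + A = {-8, -5, -4, -2, -1, 0, 1, 3, 4, 5, 6, 7, 8, 9, 10, 12, 14, 16, 18}, so |A + A| = 19.
Step 2: Doubling constant K = |A + A|/|A| = 19/6 = 19/6 ≈ 3.1667.
Step 3: Plünnecke-Ruzsa gives |3A| ≤ K³·|A| = (3.1667)³ · 6 ≈ 190.5278.
Step 4: Compute 3A = A + A + A directly by enumerating all triples (a,b,c) ∈ A³; |3A| = 33.
Step 5: Check 33 ≤ 190.5278? Yes ✓.

K = 19/6, Plünnecke-Ruzsa bound K³|A| ≈ 190.5278, |3A| = 33, inequality holds.


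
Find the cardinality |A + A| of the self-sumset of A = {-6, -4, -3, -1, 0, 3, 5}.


A + A = {a + a' : a, a' ∈ A}; |A| = 7.
General bounds: 2|A| - 1 ≤ |A + A| ≤ |A|(|A|+1)/2, i.e. 13 ≤ |A + A| ≤ 28.
Lower bound 2|A|-1 is attained iff A is an arithmetic progression.
Enumerate sums a + a' for a ≤ a' (symmetric, so this suffices):
a = -6: -6+-6=-12, -6+-4=-10, -6+-3=-9, -6+-1=-7, -6+0=-6, -6+3=-3, -6+5=-1
a = -4: -4+-4=-8, -4+-3=-7, -4+-1=-5, -4+0=-4, -4+3=-1, -4+5=1
a = -3: -3+-3=-6, -3+-1=-4, -3+0=-3, -3+3=0, -3+5=2
a = -1: -1+-1=-2, -1+0=-1, -1+3=2, -1+5=4
a = 0: 0+0=0, 0+3=3, 0+5=5
a = 3: 3+3=6, 3+5=8
a = 5: 5+5=10
Distinct sums: {-12, -10, -9, -8, -7, -6, -5, -4, -3, -2, -1, 0, 1, 2, 3, 4, 5, 6, 8, 10}
|A + A| = 20

|A + A| = 20


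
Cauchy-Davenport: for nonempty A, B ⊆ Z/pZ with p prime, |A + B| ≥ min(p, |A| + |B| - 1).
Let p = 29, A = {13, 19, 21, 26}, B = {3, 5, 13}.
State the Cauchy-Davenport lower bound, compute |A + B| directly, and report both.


Cauchy-Davenport: |A + B| ≥ min(p, |A| + |B| - 1) for A, B nonempty in Z/pZ.
|A| = 4, |B| = 3, p = 29.
CD lower bound = min(29, 4 + 3 - 1) = min(29, 6) = 6.
Compute A + B mod 29 directly:
a = 13: 13+3=16, 13+5=18, 13+13=26
a = 19: 19+3=22, 19+5=24, 19+13=3
a = 21: 21+3=24, 21+5=26, 21+13=5
a = 26: 26+3=0, 26+5=2, 26+13=10
A + B = {0, 2, 3, 5, 10, 16, 18, 22, 24, 26}, so |A + B| = 10.
Verify: 10 ≥ 6? Yes ✓.

CD lower bound = 6, actual |A + B| = 10.


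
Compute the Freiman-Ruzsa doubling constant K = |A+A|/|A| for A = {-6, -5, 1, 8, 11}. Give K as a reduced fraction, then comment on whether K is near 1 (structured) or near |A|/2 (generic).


|A| = 5.
Compute A + A by enumerating all 25 pairs.
A + A = {-12, -11, -10, -5, -4, 2, 3, 5, 6, 9, 12, 16, 19, 22}, so |A + A| = 14.
K = |A + A| / |A| = 14/5 (already in lowest terms) ≈ 2.8000.
Reference: AP of size 5 gives K = 9/5 ≈ 1.8000; a fully generic set of size 5 gives K ≈ 3.0000.

|A| = 5, |A + A| = 14, K = 14/5.


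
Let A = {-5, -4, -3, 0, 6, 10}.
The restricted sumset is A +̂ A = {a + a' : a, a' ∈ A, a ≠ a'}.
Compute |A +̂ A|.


Restricted sumset: A +̂ A = {a + a' : a ∈ A, a' ∈ A, a ≠ a'}.
Equivalently, take A + A and drop any sum 2a that is achievable ONLY as a + a for a ∈ A (i.e. sums representable only with equal summands).
Enumerate pairs (a, a') with a < a' (symmetric, so each unordered pair gives one sum; this covers all a ≠ a'):
  -5 + -4 = -9
  -5 + -3 = -8
  -5 + 0 = -5
  -5 + 6 = 1
  -5 + 10 = 5
  -4 + -3 = -7
  -4 + 0 = -4
  -4 + 6 = 2
  -4 + 10 = 6
  -3 + 0 = -3
  -3 + 6 = 3
  -3 + 10 = 7
  0 + 6 = 6
  0 + 10 = 10
  6 + 10 = 16
Collected distinct sums: {-9, -8, -7, -5, -4, -3, 1, 2, 3, 5, 6, 7, 10, 16}
|A +̂ A| = 14
(Reference bound: |A +̂ A| ≥ 2|A| - 3 for |A| ≥ 2, with |A| = 6 giving ≥ 9.)

|A +̂ A| = 14


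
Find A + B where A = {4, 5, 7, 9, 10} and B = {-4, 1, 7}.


A + B = {a + b : a ∈ A, b ∈ B}.
Enumerate all |A|·|B| = 5·3 = 15 pairs (a, b) and collect distinct sums.
a = 4: 4+-4=0, 4+1=5, 4+7=11
a = 5: 5+-4=1, 5+1=6, 5+7=12
a = 7: 7+-4=3, 7+1=8, 7+7=14
a = 9: 9+-4=5, 9+1=10, 9+7=16
a = 10: 10+-4=6, 10+1=11, 10+7=17
Collecting distinct sums: A + B = {0, 1, 3, 5, 6, 8, 10, 11, 12, 14, 16, 17}
|A + B| = 12

A + B = {0, 1, 3, 5, 6, 8, 10, 11, 12, 14, 16, 17}


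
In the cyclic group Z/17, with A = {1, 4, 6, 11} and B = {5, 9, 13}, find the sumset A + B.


Work in Z/17Z: reduce every sum a + b modulo 17.
Enumerate all 12 pairs:
a = 1: 1+5=6, 1+9=10, 1+13=14
a = 4: 4+5=9, 4+9=13, 4+13=0
a = 6: 6+5=11, 6+9=15, 6+13=2
a = 11: 11+5=16, 11+9=3, 11+13=7
Distinct residues collected: {0, 2, 3, 6, 7, 9, 10, 11, 13, 14, 15, 16}
|A + B| = 12 (out of 17 total residues).

A + B = {0, 2, 3, 6, 7, 9, 10, 11, 13, 14, 15, 16}


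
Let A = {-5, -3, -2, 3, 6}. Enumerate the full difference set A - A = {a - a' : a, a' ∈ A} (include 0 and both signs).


A - A = {a - a' : a, a' ∈ A}.
Compute a - a' for each ordered pair (a, a'):
a = -5: -5--5=0, -5--3=-2, -5--2=-3, -5-3=-8, -5-6=-11
a = -3: -3--5=2, -3--3=0, -3--2=-1, -3-3=-6, -3-6=-9
a = -2: -2--5=3, -2--3=1, -2--2=0, -2-3=-5, -2-6=-8
a = 3: 3--5=8, 3--3=6, 3--2=5, 3-3=0, 3-6=-3
a = 6: 6--5=11, 6--3=9, 6--2=8, 6-3=3, 6-6=0
Collecting distinct values (and noting 0 appears from a-a):
A - A = {-11, -9, -8, -6, -5, -3, -2, -1, 0, 1, 2, 3, 5, 6, 8, 9, 11}
|A - A| = 17

A - A = {-11, -9, -8, -6, -5, -3, -2, -1, 0, 1, 2, 3, 5, 6, 8, 9, 11}


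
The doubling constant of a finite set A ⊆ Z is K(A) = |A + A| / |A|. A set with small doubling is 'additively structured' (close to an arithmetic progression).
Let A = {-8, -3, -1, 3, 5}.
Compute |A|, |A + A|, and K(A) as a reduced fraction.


|A| = 5.
Compute A + A by enumerating all 25 pairs.
A + A = {-16, -11, -9, -6, -5, -4, -3, -2, 0, 2, 4, 6, 8, 10}, so |A + A| = 14.
K = |A + A| / |A| = 14/5 (already in lowest terms) ≈ 2.8000.
Reference: AP of size 5 gives K = 9/5 ≈ 1.8000; a fully generic set of size 5 gives K ≈ 3.0000.

|A| = 5, |A + A| = 14, K = 14/5.


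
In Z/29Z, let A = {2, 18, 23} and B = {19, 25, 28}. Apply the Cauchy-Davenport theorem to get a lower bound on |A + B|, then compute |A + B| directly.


Cauchy-Davenport: |A + B| ≥ min(p, |A| + |B| - 1) for A, B nonempty in Z/pZ.
|A| = 3, |B| = 3, p = 29.
CD lower bound = min(29, 3 + 3 - 1) = min(29, 5) = 5.
Compute A + B mod 29 directly:
a = 2: 2+19=21, 2+25=27, 2+28=1
a = 18: 18+19=8, 18+25=14, 18+28=17
a = 23: 23+19=13, 23+25=19, 23+28=22
A + B = {1, 8, 13, 14, 17, 19, 21, 22, 27}, so |A + B| = 9.
Verify: 9 ≥ 5? Yes ✓.

CD lower bound = 5, actual |A + B| = 9.


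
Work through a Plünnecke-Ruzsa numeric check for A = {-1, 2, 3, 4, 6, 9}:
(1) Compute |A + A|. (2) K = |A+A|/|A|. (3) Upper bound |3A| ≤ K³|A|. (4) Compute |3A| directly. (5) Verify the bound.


|A| = 6.
Step 1: Compute A + A by enumerating all 36 pairs.
A + A = {-2, 1, 2, 3, 4, 5, 6, 7, 8, 9, 10, 11, 12, 13, 15, 18}, so |A + A| = 16.
Step 2: Doubling constant K = |A + A|/|A| = 16/6 = 16/6 ≈ 2.6667.
Step 3: Plünnecke-Ruzsa gives |3A| ≤ K³·|A| = (2.6667)³ · 6 ≈ 113.7778.
Step 4: Compute 3A = A + A + A directly by enumerating all triples (a,b,c) ∈ A³; |3A| = 26.
Step 5: Check 26 ≤ 113.7778? Yes ✓.

K = 16/6, Plünnecke-Ruzsa bound K³|A| ≈ 113.7778, |3A| = 26, inequality holds.


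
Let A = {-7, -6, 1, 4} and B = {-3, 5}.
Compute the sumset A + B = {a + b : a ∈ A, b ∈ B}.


A + B = {a + b : a ∈ A, b ∈ B}.
Enumerate all |A|·|B| = 4·2 = 8 pairs (a, b) and collect distinct sums.
a = -7: -7+-3=-10, -7+5=-2
a = -6: -6+-3=-9, -6+5=-1
a = 1: 1+-3=-2, 1+5=6
a = 4: 4+-3=1, 4+5=9
Collecting distinct sums: A + B = {-10, -9, -2, -1, 1, 6, 9}
|A + B| = 7

A + B = {-10, -9, -2, -1, 1, 6, 9}


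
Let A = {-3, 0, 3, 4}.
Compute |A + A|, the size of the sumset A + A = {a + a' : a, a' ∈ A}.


A + A = {a + a' : a, a' ∈ A}; |A| = 4.
General bounds: 2|A| - 1 ≤ |A + A| ≤ |A|(|A|+1)/2, i.e. 7 ≤ |A + A| ≤ 10.
Lower bound 2|A|-1 is attained iff A is an arithmetic progression.
Enumerate sums a + a' for a ≤ a' (symmetric, so this suffices):
a = -3: -3+-3=-6, -3+0=-3, -3+3=0, -3+4=1
a = 0: 0+0=0, 0+3=3, 0+4=4
a = 3: 3+3=6, 3+4=7
a = 4: 4+4=8
Distinct sums: {-6, -3, 0, 1, 3, 4, 6, 7, 8}
|A + A| = 9

|A + A| = 9


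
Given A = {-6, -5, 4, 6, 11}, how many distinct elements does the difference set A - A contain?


A - A = {a - a' : a, a' ∈ A}; |A| = 5.
Bounds: 2|A|-1 ≤ |A - A| ≤ |A|² - |A| + 1, i.e. 9 ≤ |A - A| ≤ 21.
Note: 0 ∈ A - A always (from a - a). The set is symmetric: if d ∈ A - A then -d ∈ A - A.
Enumerate nonzero differences d = a - a' with a > a' (then include -d):
Positive differences: {1, 2, 5, 7, 9, 10, 11, 12, 16, 17}
Full difference set: {0} ∪ (positive diffs) ∪ (negative diffs).
|A - A| = 1 + 2·10 = 21 (matches direct enumeration: 21).

|A - A| = 21


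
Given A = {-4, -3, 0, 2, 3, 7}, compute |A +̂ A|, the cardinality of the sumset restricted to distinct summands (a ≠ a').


Restricted sumset: A +̂ A = {a + a' : a ∈ A, a' ∈ A, a ≠ a'}.
Equivalently, take A + A and drop any sum 2a that is achievable ONLY as a + a for a ∈ A (i.e. sums representable only with equal summands).
Enumerate pairs (a, a') with a < a' (symmetric, so each unordered pair gives one sum; this covers all a ≠ a'):
  -4 + -3 = -7
  -4 + 0 = -4
  -4 + 2 = -2
  -4 + 3 = -1
  -4 + 7 = 3
  -3 + 0 = -3
  -3 + 2 = -1
  -3 + 3 = 0
  -3 + 7 = 4
  0 + 2 = 2
  0 + 3 = 3
  0 + 7 = 7
  2 + 3 = 5
  2 + 7 = 9
  3 + 7 = 10
Collected distinct sums: {-7, -4, -3, -2, -1, 0, 2, 3, 4, 5, 7, 9, 10}
|A +̂ A| = 13
(Reference bound: |A +̂ A| ≥ 2|A| - 3 for |A| ≥ 2, with |A| = 6 giving ≥ 9.)

|A +̂ A| = 13


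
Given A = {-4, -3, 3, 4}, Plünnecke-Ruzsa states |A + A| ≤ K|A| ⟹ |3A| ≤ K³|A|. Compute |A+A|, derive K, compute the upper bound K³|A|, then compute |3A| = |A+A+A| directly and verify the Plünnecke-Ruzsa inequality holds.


|A| = 4.
Step 1: Compute A + A by enumerating all 16 pairs.
A + A = {-8, -7, -6, -1, 0, 1, 6, 7, 8}, so |A + A| = 9.
Step 2: Doubling constant K = |A + A|/|A| = 9/4 = 9/4 ≈ 2.2500.
Step 3: Plünnecke-Ruzsa gives |3A| ≤ K³·|A| = (2.2500)³ · 4 ≈ 45.5625.
Step 4: Compute 3A = A + A + A directly by enumerating all triples (a,b,c) ∈ A³; |3A| = 16.
Step 5: Check 16 ≤ 45.5625? Yes ✓.

K = 9/4, Plünnecke-Ruzsa bound K³|A| ≈ 45.5625, |3A| = 16, inequality holds.


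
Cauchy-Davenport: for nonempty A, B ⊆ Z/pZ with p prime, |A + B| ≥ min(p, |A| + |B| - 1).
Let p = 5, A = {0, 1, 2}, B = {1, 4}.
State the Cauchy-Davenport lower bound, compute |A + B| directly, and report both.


Cauchy-Davenport: |A + B| ≥ min(p, |A| + |B| - 1) for A, B nonempty in Z/pZ.
|A| = 3, |B| = 2, p = 5.
CD lower bound = min(5, 3 + 2 - 1) = min(5, 4) = 4.
Compute A + B mod 5 directly:
a = 0: 0+1=1, 0+4=4
a = 1: 1+1=2, 1+4=0
a = 2: 2+1=3, 2+4=1
A + B = {0, 1, 2, 3, 4}, so |A + B| = 5.
Verify: 5 ≥ 4? Yes ✓.

CD lower bound = 4, actual |A + B| = 5.


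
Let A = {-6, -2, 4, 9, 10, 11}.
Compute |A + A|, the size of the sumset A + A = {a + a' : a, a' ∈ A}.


A + A = {a + a' : a, a' ∈ A}; |A| = 6.
General bounds: 2|A| - 1 ≤ |A + A| ≤ |A|(|A|+1)/2, i.e. 11 ≤ |A + A| ≤ 21.
Lower bound 2|A|-1 is attained iff A is an arithmetic progression.
Enumerate sums a + a' for a ≤ a' (symmetric, so this suffices):
a = -6: -6+-6=-12, -6+-2=-8, -6+4=-2, -6+9=3, -6+10=4, -6+11=5
a = -2: -2+-2=-4, -2+4=2, -2+9=7, -2+10=8, -2+11=9
a = 4: 4+4=8, 4+9=13, 4+10=14, 4+11=15
a = 9: 9+9=18, 9+10=19, 9+11=20
a = 10: 10+10=20, 10+11=21
a = 11: 11+11=22
Distinct sums: {-12, -8, -4, -2, 2, 3, 4, 5, 7, 8, 9, 13, 14, 15, 18, 19, 20, 21, 22}
|A + A| = 19

|A + A| = 19


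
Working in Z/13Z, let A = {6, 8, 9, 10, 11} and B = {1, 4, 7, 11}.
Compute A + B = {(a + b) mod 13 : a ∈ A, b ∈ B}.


Work in Z/13Z: reduce every sum a + b modulo 13.
Enumerate all 20 pairs:
a = 6: 6+1=7, 6+4=10, 6+7=0, 6+11=4
a = 8: 8+1=9, 8+4=12, 8+7=2, 8+11=6
a = 9: 9+1=10, 9+4=0, 9+7=3, 9+11=7
a = 10: 10+1=11, 10+4=1, 10+7=4, 10+11=8
a = 11: 11+1=12, 11+4=2, 11+7=5, 11+11=9
Distinct residues collected: {0, 1, 2, 3, 4, 5, 6, 7, 8, 9, 10, 11, 12}
|A + B| = 13 (out of 13 total residues).

A + B = {0, 1, 2, 3, 4, 5, 6, 7, 8, 9, 10, 11, 12}


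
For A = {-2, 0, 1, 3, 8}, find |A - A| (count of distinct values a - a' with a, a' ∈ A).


A - A = {a - a' : a, a' ∈ A}; |A| = 5.
Bounds: 2|A|-1 ≤ |A - A| ≤ |A|² - |A| + 1, i.e. 9 ≤ |A - A| ≤ 21.
Note: 0 ∈ A - A always (from a - a). The set is symmetric: if d ∈ A - A then -d ∈ A - A.
Enumerate nonzero differences d = a - a' with a > a' (then include -d):
Positive differences: {1, 2, 3, 5, 7, 8, 10}
Full difference set: {0} ∪ (positive diffs) ∪ (negative diffs).
|A - A| = 1 + 2·7 = 15 (matches direct enumeration: 15).

|A - A| = 15


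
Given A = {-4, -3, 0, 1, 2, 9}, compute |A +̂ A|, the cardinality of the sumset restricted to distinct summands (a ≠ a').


Restricted sumset: A +̂ A = {a + a' : a ∈ A, a' ∈ A, a ≠ a'}.
Equivalently, take A + A and drop any sum 2a that is achievable ONLY as a + a for a ∈ A (i.e. sums representable only with equal summands).
Enumerate pairs (a, a') with a < a' (symmetric, so each unordered pair gives one sum; this covers all a ≠ a'):
  -4 + -3 = -7
  -4 + 0 = -4
  -4 + 1 = -3
  -4 + 2 = -2
  -4 + 9 = 5
  -3 + 0 = -3
  -3 + 1 = -2
  -3 + 2 = -1
  -3 + 9 = 6
  0 + 1 = 1
  0 + 2 = 2
  0 + 9 = 9
  1 + 2 = 3
  1 + 9 = 10
  2 + 9 = 11
Collected distinct sums: {-7, -4, -3, -2, -1, 1, 2, 3, 5, 6, 9, 10, 11}
|A +̂ A| = 13
(Reference bound: |A +̂ A| ≥ 2|A| - 3 for |A| ≥ 2, with |A| = 6 giving ≥ 9.)

|A +̂ A| = 13


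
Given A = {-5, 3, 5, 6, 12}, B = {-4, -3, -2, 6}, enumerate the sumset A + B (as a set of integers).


A + B = {a + b : a ∈ A, b ∈ B}.
Enumerate all |A|·|B| = 5·4 = 20 pairs (a, b) and collect distinct sums.
a = -5: -5+-4=-9, -5+-3=-8, -5+-2=-7, -5+6=1
a = 3: 3+-4=-1, 3+-3=0, 3+-2=1, 3+6=9
a = 5: 5+-4=1, 5+-3=2, 5+-2=3, 5+6=11
a = 6: 6+-4=2, 6+-3=3, 6+-2=4, 6+6=12
a = 12: 12+-4=8, 12+-3=9, 12+-2=10, 12+6=18
Collecting distinct sums: A + B = {-9, -8, -7, -1, 0, 1, 2, 3, 4, 8, 9, 10, 11, 12, 18}
|A + B| = 15

A + B = {-9, -8, -7, -1, 0, 1, 2, 3, 4, 8, 9, 10, 11, 12, 18}


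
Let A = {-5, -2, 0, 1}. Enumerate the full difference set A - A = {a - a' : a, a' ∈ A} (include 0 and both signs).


A - A = {a - a' : a, a' ∈ A}.
Compute a - a' for each ordered pair (a, a'):
a = -5: -5--5=0, -5--2=-3, -5-0=-5, -5-1=-6
a = -2: -2--5=3, -2--2=0, -2-0=-2, -2-1=-3
a = 0: 0--5=5, 0--2=2, 0-0=0, 0-1=-1
a = 1: 1--5=6, 1--2=3, 1-0=1, 1-1=0
Collecting distinct values (and noting 0 appears from a-a):
A - A = {-6, -5, -3, -2, -1, 0, 1, 2, 3, 5, 6}
|A - A| = 11

A - A = {-6, -5, -3, -2, -1, 0, 1, 2, 3, 5, 6}


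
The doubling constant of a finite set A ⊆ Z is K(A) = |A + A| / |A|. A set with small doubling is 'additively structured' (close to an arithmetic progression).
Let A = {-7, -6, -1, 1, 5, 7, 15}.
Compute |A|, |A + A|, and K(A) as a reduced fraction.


|A| = 7.
Compute A + A by enumerating all 49 pairs.
A + A = {-14, -13, -12, -8, -7, -6, -5, -2, -1, 0, 1, 2, 4, 6, 8, 9, 10, 12, 14, 16, 20, 22, 30}, so |A + A| = 23.
K = |A + A| / |A| = 23/7 (already in lowest terms) ≈ 3.2857.
Reference: AP of size 7 gives K = 13/7 ≈ 1.8571; a fully generic set of size 7 gives K ≈ 4.0000.

|A| = 7, |A + A| = 23, K = 23/7.


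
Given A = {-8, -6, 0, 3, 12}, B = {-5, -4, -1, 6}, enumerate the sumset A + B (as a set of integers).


A + B = {a + b : a ∈ A, b ∈ B}.
Enumerate all |A|·|B| = 5·4 = 20 pairs (a, b) and collect distinct sums.
a = -8: -8+-5=-13, -8+-4=-12, -8+-1=-9, -8+6=-2
a = -6: -6+-5=-11, -6+-4=-10, -6+-1=-7, -6+6=0
a = 0: 0+-5=-5, 0+-4=-4, 0+-1=-1, 0+6=6
a = 3: 3+-5=-2, 3+-4=-1, 3+-1=2, 3+6=9
a = 12: 12+-5=7, 12+-4=8, 12+-1=11, 12+6=18
Collecting distinct sums: A + B = {-13, -12, -11, -10, -9, -7, -5, -4, -2, -1, 0, 2, 6, 7, 8, 9, 11, 18}
|A + B| = 18

A + B = {-13, -12, -11, -10, -9, -7, -5, -4, -2, -1, 0, 2, 6, 7, 8, 9, 11, 18}


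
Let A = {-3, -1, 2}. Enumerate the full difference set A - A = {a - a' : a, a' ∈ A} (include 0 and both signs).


A - A = {a - a' : a, a' ∈ A}.
Compute a - a' for each ordered pair (a, a'):
a = -3: -3--3=0, -3--1=-2, -3-2=-5
a = -1: -1--3=2, -1--1=0, -1-2=-3
a = 2: 2--3=5, 2--1=3, 2-2=0
Collecting distinct values (and noting 0 appears from a-a):
A - A = {-5, -3, -2, 0, 2, 3, 5}
|A - A| = 7

A - A = {-5, -3, -2, 0, 2, 3, 5}


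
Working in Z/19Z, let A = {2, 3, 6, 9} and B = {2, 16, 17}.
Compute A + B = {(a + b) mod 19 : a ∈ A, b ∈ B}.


Work in Z/19Z: reduce every sum a + b modulo 19.
Enumerate all 12 pairs:
a = 2: 2+2=4, 2+16=18, 2+17=0
a = 3: 3+2=5, 3+16=0, 3+17=1
a = 6: 6+2=8, 6+16=3, 6+17=4
a = 9: 9+2=11, 9+16=6, 9+17=7
Distinct residues collected: {0, 1, 3, 4, 5, 6, 7, 8, 11, 18}
|A + B| = 10 (out of 19 total residues).

A + B = {0, 1, 3, 4, 5, 6, 7, 8, 11, 18}


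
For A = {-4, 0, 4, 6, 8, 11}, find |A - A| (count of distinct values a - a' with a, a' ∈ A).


A - A = {a - a' : a, a' ∈ A}; |A| = 6.
Bounds: 2|A|-1 ≤ |A - A| ≤ |A|² - |A| + 1, i.e. 11 ≤ |A - A| ≤ 31.
Note: 0 ∈ A - A always (from a - a). The set is symmetric: if d ∈ A - A then -d ∈ A - A.
Enumerate nonzero differences d = a - a' with a > a' (then include -d):
Positive differences: {2, 3, 4, 5, 6, 7, 8, 10, 11, 12, 15}
Full difference set: {0} ∪ (positive diffs) ∪ (negative diffs).
|A - A| = 1 + 2·11 = 23 (matches direct enumeration: 23).

|A - A| = 23


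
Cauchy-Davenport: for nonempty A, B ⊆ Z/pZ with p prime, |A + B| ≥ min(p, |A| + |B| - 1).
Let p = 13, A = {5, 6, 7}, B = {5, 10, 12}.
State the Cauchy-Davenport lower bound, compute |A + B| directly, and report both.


Cauchy-Davenport: |A + B| ≥ min(p, |A| + |B| - 1) for A, B nonempty in Z/pZ.
|A| = 3, |B| = 3, p = 13.
CD lower bound = min(13, 3 + 3 - 1) = min(13, 5) = 5.
Compute A + B mod 13 directly:
a = 5: 5+5=10, 5+10=2, 5+12=4
a = 6: 6+5=11, 6+10=3, 6+12=5
a = 7: 7+5=12, 7+10=4, 7+12=6
A + B = {2, 3, 4, 5, 6, 10, 11, 12}, so |A + B| = 8.
Verify: 8 ≥ 5? Yes ✓.

CD lower bound = 5, actual |A + B| = 8.


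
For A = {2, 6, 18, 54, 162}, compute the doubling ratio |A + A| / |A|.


|A| = 5.
Compute A + A by enumerating all 25 pairs.
A + A = {4, 8, 12, 20, 24, 36, 56, 60, 72, 108, 164, 168, 180, 216, 324}, so |A + A| = 15.
K = |A + A| / |A| = 15/5 = 3/1 ≈ 3.0000.
Reference: AP of size 5 gives K = 9/5 ≈ 1.8000; a fully generic set of size 5 gives K ≈ 3.0000.

|A| = 5, |A + A| = 15, K = 15/5 = 3/1.


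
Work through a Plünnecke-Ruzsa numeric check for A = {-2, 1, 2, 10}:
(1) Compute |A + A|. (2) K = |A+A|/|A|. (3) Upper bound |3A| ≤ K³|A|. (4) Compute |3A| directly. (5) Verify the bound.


|A| = 4.
Step 1: Compute A + A by enumerating all 16 pairs.
A + A = {-4, -1, 0, 2, 3, 4, 8, 11, 12, 20}, so |A + A| = 10.
Step 2: Doubling constant K = |A + A|/|A| = 10/4 = 10/4 ≈ 2.5000.
Step 3: Plünnecke-Ruzsa gives |3A| ≤ K³·|A| = (2.5000)³ · 4 ≈ 62.5000.
Step 4: Compute 3A = A + A + A directly by enumerating all triples (a,b,c) ∈ A³; |3A| = 19.
Step 5: Check 19 ≤ 62.5000? Yes ✓.

K = 10/4, Plünnecke-Ruzsa bound K³|A| ≈ 62.5000, |3A| = 19, inequality holds.


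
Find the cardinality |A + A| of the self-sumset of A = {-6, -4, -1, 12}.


A + A = {a + a' : a, a' ∈ A}; |A| = 4.
General bounds: 2|A| - 1 ≤ |A + A| ≤ |A|(|A|+1)/2, i.e. 7 ≤ |A + A| ≤ 10.
Lower bound 2|A|-1 is attained iff A is an arithmetic progression.
Enumerate sums a + a' for a ≤ a' (symmetric, so this suffices):
a = -6: -6+-6=-12, -6+-4=-10, -6+-1=-7, -6+12=6
a = -4: -4+-4=-8, -4+-1=-5, -4+12=8
a = -1: -1+-1=-2, -1+12=11
a = 12: 12+12=24
Distinct sums: {-12, -10, -8, -7, -5, -2, 6, 8, 11, 24}
|A + A| = 10

|A + A| = 10


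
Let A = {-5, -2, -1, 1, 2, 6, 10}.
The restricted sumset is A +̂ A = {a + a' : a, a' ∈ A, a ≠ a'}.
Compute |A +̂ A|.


Restricted sumset: A +̂ A = {a + a' : a ∈ A, a' ∈ A, a ≠ a'}.
Equivalently, take A + A and drop any sum 2a that is achievable ONLY as a + a for a ∈ A (i.e. sums representable only with equal summands).
Enumerate pairs (a, a') with a < a' (symmetric, so each unordered pair gives one sum; this covers all a ≠ a'):
  -5 + -2 = -7
  -5 + -1 = -6
  -5 + 1 = -4
  -5 + 2 = -3
  -5 + 6 = 1
  -5 + 10 = 5
  -2 + -1 = -3
  -2 + 1 = -1
  -2 + 2 = 0
  -2 + 6 = 4
  -2 + 10 = 8
  -1 + 1 = 0
  -1 + 2 = 1
  -1 + 6 = 5
  -1 + 10 = 9
  1 + 2 = 3
  1 + 6 = 7
  1 + 10 = 11
  2 + 6 = 8
  2 + 10 = 12
  6 + 10 = 16
Collected distinct sums: {-7, -6, -4, -3, -1, 0, 1, 3, 4, 5, 7, 8, 9, 11, 12, 16}
|A +̂ A| = 16
(Reference bound: |A +̂ A| ≥ 2|A| - 3 for |A| ≥ 2, with |A| = 7 giving ≥ 11.)

|A +̂ A| = 16


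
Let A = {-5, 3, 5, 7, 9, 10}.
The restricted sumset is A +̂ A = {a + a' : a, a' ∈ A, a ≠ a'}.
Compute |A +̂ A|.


Restricted sumset: A +̂ A = {a + a' : a ∈ A, a' ∈ A, a ≠ a'}.
Equivalently, take A + A and drop any sum 2a that is achievable ONLY as a + a for a ∈ A (i.e. sums representable only with equal summands).
Enumerate pairs (a, a') with a < a' (symmetric, so each unordered pair gives one sum; this covers all a ≠ a'):
  -5 + 3 = -2
  -5 + 5 = 0
  -5 + 7 = 2
  -5 + 9 = 4
  -5 + 10 = 5
  3 + 5 = 8
  3 + 7 = 10
  3 + 9 = 12
  3 + 10 = 13
  5 + 7 = 12
  5 + 9 = 14
  5 + 10 = 15
  7 + 9 = 16
  7 + 10 = 17
  9 + 10 = 19
Collected distinct sums: {-2, 0, 2, 4, 5, 8, 10, 12, 13, 14, 15, 16, 17, 19}
|A +̂ A| = 14
(Reference bound: |A +̂ A| ≥ 2|A| - 3 for |A| ≥ 2, with |A| = 6 giving ≥ 9.)

|A +̂ A| = 14


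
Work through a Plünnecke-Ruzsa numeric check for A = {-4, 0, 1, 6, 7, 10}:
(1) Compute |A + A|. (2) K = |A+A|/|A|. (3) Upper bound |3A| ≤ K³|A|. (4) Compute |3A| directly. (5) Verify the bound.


|A| = 6.
Step 1: Compute A + A by enumerating all 36 pairs.
A + A = {-8, -4, -3, 0, 1, 2, 3, 6, 7, 8, 10, 11, 12, 13, 14, 16, 17, 20}, so |A + A| = 18.
Step 2: Doubling constant K = |A + A|/|A| = 18/6 = 18/6 ≈ 3.0000.
Step 3: Plünnecke-Ruzsa gives |3A| ≤ K³·|A| = (3.0000)³ · 6 ≈ 162.0000.
Step 4: Compute 3A = A + A + A directly by enumerating all triples (a,b,c) ∈ A³; |3A| = 34.
Step 5: Check 34 ≤ 162.0000? Yes ✓.

K = 18/6, Plünnecke-Ruzsa bound K³|A| ≈ 162.0000, |3A| = 34, inequality holds.


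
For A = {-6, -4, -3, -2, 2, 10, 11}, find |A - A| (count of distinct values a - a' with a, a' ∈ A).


A - A = {a - a' : a, a' ∈ A}; |A| = 7.
Bounds: 2|A|-1 ≤ |A - A| ≤ |A|² - |A| + 1, i.e. 13 ≤ |A - A| ≤ 43.
Note: 0 ∈ A - A always (from a - a). The set is symmetric: if d ∈ A - A then -d ∈ A - A.
Enumerate nonzero differences d = a - a' with a > a' (then include -d):
Positive differences: {1, 2, 3, 4, 5, 6, 8, 9, 12, 13, 14, 15, 16, 17}
Full difference set: {0} ∪ (positive diffs) ∪ (negative diffs).
|A - A| = 1 + 2·14 = 29 (matches direct enumeration: 29).

|A - A| = 29


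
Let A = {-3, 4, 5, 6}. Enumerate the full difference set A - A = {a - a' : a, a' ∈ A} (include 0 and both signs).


A - A = {a - a' : a, a' ∈ A}.
Compute a - a' for each ordered pair (a, a'):
a = -3: -3--3=0, -3-4=-7, -3-5=-8, -3-6=-9
a = 4: 4--3=7, 4-4=0, 4-5=-1, 4-6=-2
a = 5: 5--3=8, 5-4=1, 5-5=0, 5-6=-1
a = 6: 6--3=9, 6-4=2, 6-5=1, 6-6=0
Collecting distinct values (and noting 0 appears from a-a):
A - A = {-9, -8, -7, -2, -1, 0, 1, 2, 7, 8, 9}
|A - A| = 11

A - A = {-9, -8, -7, -2, -1, 0, 1, 2, 7, 8, 9}


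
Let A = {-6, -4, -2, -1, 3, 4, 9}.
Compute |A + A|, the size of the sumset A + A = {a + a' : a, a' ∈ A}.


A + A = {a + a' : a, a' ∈ A}; |A| = 7.
General bounds: 2|A| - 1 ≤ |A + A| ≤ |A|(|A|+1)/2, i.e. 13 ≤ |A + A| ≤ 28.
Lower bound 2|A|-1 is attained iff A is an arithmetic progression.
Enumerate sums a + a' for a ≤ a' (symmetric, so this suffices):
a = -6: -6+-6=-12, -6+-4=-10, -6+-2=-8, -6+-1=-7, -6+3=-3, -6+4=-2, -6+9=3
a = -4: -4+-4=-8, -4+-2=-6, -4+-1=-5, -4+3=-1, -4+4=0, -4+9=5
a = -2: -2+-2=-4, -2+-1=-3, -2+3=1, -2+4=2, -2+9=7
a = -1: -1+-1=-2, -1+3=2, -1+4=3, -1+9=8
a = 3: 3+3=6, 3+4=7, 3+9=12
a = 4: 4+4=8, 4+9=13
a = 9: 9+9=18
Distinct sums: {-12, -10, -8, -7, -6, -5, -4, -3, -2, -1, 0, 1, 2, 3, 5, 6, 7, 8, 12, 13, 18}
|A + A| = 21

|A + A| = 21


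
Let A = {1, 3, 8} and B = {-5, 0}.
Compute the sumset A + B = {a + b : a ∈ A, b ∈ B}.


A + B = {a + b : a ∈ A, b ∈ B}.
Enumerate all |A|·|B| = 3·2 = 6 pairs (a, b) and collect distinct sums.
a = 1: 1+-5=-4, 1+0=1
a = 3: 3+-5=-2, 3+0=3
a = 8: 8+-5=3, 8+0=8
Collecting distinct sums: A + B = {-4, -2, 1, 3, 8}
|A + B| = 5

A + B = {-4, -2, 1, 3, 8}


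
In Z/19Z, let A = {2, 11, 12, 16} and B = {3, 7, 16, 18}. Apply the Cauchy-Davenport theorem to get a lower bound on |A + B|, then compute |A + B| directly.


Cauchy-Davenport: |A + B| ≥ min(p, |A| + |B| - 1) for A, B nonempty in Z/pZ.
|A| = 4, |B| = 4, p = 19.
CD lower bound = min(19, 4 + 4 - 1) = min(19, 7) = 7.
Compute A + B mod 19 directly:
a = 2: 2+3=5, 2+7=9, 2+16=18, 2+18=1
a = 11: 11+3=14, 11+7=18, 11+16=8, 11+18=10
a = 12: 12+3=15, 12+7=0, 12+16=9, 12+18=11
a = 16: 16+3=0, 16+7=4, 16+16=13, 16+18=15
A + B = {0, 1, 4, 5, 8, 9, 10, 11, 13, 14, 15, 18}, so |A + B| = 12.
Verify: 12 ≥ 7? Yes ✓.

CD lower bound = 7, actual |A + B| = 12.


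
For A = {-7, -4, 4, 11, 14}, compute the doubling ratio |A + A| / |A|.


|A| = 5.
Compute A + A by enumerating all 25 pairs.
A + A = {-14, -11, -8, -3, 0, 4, 7, 8, 10, 15, 18, 22, 25, 28}, so |A + A| = 14.
K = |A + A| / |A| = 14/5 (already in lowest terms) ≈ 2.8000.
Reference: AP of size 5 gives K = 9/5 ≈ 1.8000; a fully generic set of size 5 gives K ≈ 3.0000.

|A| = 5, |A + A| = 14, K = 14/5.


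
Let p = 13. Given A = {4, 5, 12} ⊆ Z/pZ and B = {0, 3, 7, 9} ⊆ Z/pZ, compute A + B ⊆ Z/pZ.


Work in Z/13Z: reduce every sum a + b modulo 13.
Enumerate all 12 pairs:
a = 4: 4+0=4, 4+3=7, 4+7=11, 4+9=0
a = 5: 5+0=5, 5+3=8, 5+7=12, 5+9=1
a = 12: 12+0=12, 12+3=2, 12+7=6, 12+9=8
Distinct residues collected: {0, 1, 2, 4, 5, 6, 7, 8, 11, 12}
|A + B| = 10 (out of 13 total residues).

A + B = {0, 1, 2, 4, 5, 6, 7, 8, 11, 12}
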